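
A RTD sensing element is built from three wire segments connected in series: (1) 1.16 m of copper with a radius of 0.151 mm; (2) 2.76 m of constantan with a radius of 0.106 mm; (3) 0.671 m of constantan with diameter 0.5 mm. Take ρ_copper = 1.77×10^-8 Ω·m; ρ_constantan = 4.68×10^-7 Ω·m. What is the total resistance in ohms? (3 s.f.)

Seg 1: A = πr² = π(1.5100e-04 m)² = 7.163e-08 m²
R_1 = (1.77×10^-8)(1.16)/(7.163e-08) = 0.2866 Ω
Seg 2: A = πr² = π(1.0600e-04 m)² = 3.530e-08 m²
R_2 = (4.68×10^-7)(2.76)/(3.530e-08) = 36.59 Ω
Seg 3: A = π(d/2)² = π(2.5000e-04 m)² = 1.963e-07 m²
R_3 = (4.68×10^-7)(0.671)/(1.963e-07) = 1.599 Ω
R_total = R_1 + R_2 + R_3 = 38.5 Ω

38.5 Ω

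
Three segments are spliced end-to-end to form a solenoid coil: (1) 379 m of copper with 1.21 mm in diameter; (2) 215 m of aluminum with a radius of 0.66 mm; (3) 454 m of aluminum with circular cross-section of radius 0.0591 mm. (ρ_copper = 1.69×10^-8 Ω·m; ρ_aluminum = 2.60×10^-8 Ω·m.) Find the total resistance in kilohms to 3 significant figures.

Seg 1: A = π(d/2)² = π(6.0500e-04 m)² = 1.150e-06 m²
R_1 = (1.69×10^-8)(379)/(1.150e-06) = 5.57 Ω
Seg 2: A = πr² = π(6.6000e-04 m)² = 1.368e-06 m²
R_2 = (2.60×10^-8)(215)/(1.368e-06) = 4.085 Ω
Seg 3: A = πr² = π(5.9100e-05 m)² = 1.097e-08 m²
R_3 = (2.60×10^-8)(454)/(1.097e-08) = 1076 Ω
R_total = R_1 + R_2 + R_3 = 1.09 kΩ

1.09 kΩ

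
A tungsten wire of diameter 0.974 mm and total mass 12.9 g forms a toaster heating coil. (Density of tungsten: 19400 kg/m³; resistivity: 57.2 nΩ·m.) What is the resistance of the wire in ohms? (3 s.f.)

ρ = 57.2 nΩ·m = 5.72×10^-8 Ω·m
A = π(d/2)² = π(4.8700e-04 m)² = 7.4509e-07 m²
L = m/(density·A) = 0.0129/(19400×7.4509e-07) = 0.8924 m
R = ρL/A = (5.72×10^-8)(0.8924)/(7.4509e-07) = 0.0685 Ω

0.0685 Ω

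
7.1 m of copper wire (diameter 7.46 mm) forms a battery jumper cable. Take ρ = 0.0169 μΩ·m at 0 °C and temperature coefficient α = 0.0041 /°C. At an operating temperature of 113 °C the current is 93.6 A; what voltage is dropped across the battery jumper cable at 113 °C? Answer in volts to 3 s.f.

0.376 V

ρ = 0.0169 μΩ·m = 1.69×10^-8 Ω·m
A = π(d/2)² = π(3.7300e-03 m)² = 4.371e-05 m²
R₍0₎ = ρL/A = (1.69×10^-8)(7.1)/(4.371e-05) = 0.002745 Ω
R₍113₎ = R₍0₎(1 + αΔT) = 0.002745 × (1 + 0.0041×113) = 0.004017 Ω
V = IR = 93.6 × 0.004017 = 0.376 V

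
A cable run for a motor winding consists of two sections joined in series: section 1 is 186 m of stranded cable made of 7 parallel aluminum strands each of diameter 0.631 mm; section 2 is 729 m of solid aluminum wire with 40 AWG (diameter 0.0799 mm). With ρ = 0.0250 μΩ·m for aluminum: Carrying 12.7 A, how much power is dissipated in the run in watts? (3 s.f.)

ρ = 0.0250 μΩ·m = 2.50×10^-8 Ω·m
Section 1: A_strand = π(3.1550e-04)² = 3.127e-07 m²; R₁ = ρL/(N·A_s) = (2.50×10^-8)(186)/(7×3.127e-07) = 2.124 Ω
Section 2: A = π(0.0799/2 mm)² = π(3.9950e-05 m)² = 5.014e-09 m²
R₂ = (2.50×10^-8)(729)/(5.014e-09) = 3635 Ω
R = R₁ + R₂ = 3637 Ω
P = I²R = (12.7)² × 3637 = 5.87×10^5 W

5.87×10^5 W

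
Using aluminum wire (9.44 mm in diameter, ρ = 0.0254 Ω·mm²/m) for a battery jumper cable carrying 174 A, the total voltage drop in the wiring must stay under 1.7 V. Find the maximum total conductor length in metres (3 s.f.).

ρ = 0.0254 Ω·mm²/m = 2.54×10^-8 Ω·m
A = π(d/2)² = π(4.7200e-03 m)² = 6.999e-05 m²
L_max = V_max·A/(1·ρI) = (1.7)(6.999e-05)/(2.54×10^-8×174) = 26.9 m

26.9 m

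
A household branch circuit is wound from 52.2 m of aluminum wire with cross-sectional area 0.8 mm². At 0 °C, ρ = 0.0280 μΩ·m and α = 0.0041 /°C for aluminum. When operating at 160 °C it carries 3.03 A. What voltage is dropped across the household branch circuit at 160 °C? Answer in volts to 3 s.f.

9.17 V

ρ = 0.0280 μΩ·m = 2.80×10^-8 Ω·m
A = 0.8 mm² = 8.000e-07 m²
R₍0₎ = ρL/A = (2.80×10^-8)(52.2)/(8.000e-07) = 1.827 Ω
R₍160₎ = R₍0₎(1 + αΔT) = 1.827 × (1 + 0.0041×160) = 3.026 Ω
V = IR = 3.03 × 3.026 = 9.17 V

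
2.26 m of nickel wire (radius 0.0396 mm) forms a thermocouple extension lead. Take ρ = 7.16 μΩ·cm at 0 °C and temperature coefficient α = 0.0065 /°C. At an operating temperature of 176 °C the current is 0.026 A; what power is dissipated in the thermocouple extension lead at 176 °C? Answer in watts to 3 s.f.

0.0476 W

ρ = 7.16 μΩ·cm = 7.16×10^-8 Ω·m
A = πr² = π(3.9600e-05 m)² = 4.927e-09 m²
R₍0₎ = ρL/A = (7.16×10^-8)(2.26)/(4.927e-09) = 32.85 Ω
R₍176₎ = R₍0₎(1 + αΔT) = 32.85 × (1 + 0.0065×176) = 70.42 Ω
P = I²R = (0.026)² × 70.42 = 0.0476 W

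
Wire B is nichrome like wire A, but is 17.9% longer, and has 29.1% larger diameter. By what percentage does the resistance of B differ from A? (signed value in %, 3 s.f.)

R ∝ L/d², so R_B/R_A = (1 + 17.9/100) × (1 + 29.1/100)⁻²
= 1.179 × 0.6 = 0.7074
(R_B − R_A)/R_A = 0.7074 − 1 = -29.3%

-29.3%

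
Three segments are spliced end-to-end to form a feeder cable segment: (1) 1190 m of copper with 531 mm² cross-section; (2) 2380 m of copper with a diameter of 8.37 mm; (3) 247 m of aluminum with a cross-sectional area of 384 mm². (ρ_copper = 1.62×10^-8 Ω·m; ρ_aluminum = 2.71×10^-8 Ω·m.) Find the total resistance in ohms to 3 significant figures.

0.754 Ω

Seg 1: A = 531 mm² = 5.310e-04 m²
R_1 = (1.62×10^-8)(1190)/(5.310e-04) = 0.03631 Ω
Seg 2: A = π(d/2)² = π(4.1850e-03 m)² = 5.502e-05 m²
R_2 = (1.62×10^-8)(2380)/(5.502e-05) = 0.7007 Ω
Seg 3: A = 384 mm² = 3.840e-04 m²
R_3 = (2.71×10^-8)(247)/(3.840e-04) = 0.01743 Ω
R_total = R_1 + R_2 + R_3 = 0.754 Ω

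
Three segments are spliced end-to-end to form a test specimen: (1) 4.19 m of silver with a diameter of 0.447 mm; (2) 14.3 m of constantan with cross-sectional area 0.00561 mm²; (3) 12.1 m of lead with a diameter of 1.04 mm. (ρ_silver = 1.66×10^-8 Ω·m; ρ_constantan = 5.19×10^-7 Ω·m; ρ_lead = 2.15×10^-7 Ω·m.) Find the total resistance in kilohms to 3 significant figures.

Seg 1: A = π(d/2)² = π(2.2350e-04 m)² = 1.569e-07 m²
R_1 = (1.66×10^-8)(4.19)/(1.569e-07) = 0.4432 Ω
Seg 2: A = 0.00561 mm² = 5.610e-09 m²
R_2 = (5.19×10^-7)(14.3)/(5.610e-09) = 1323 Ω
Seg 3: A = π(d/2)² = π(5.2000e-04 m)² = 8.495e-07 m²
R_3 = (2.15×10^-7)(12.1)/(8.495e-07) = 3.062 Ω
R_total = R_1 + R_2 + R_3 = 1.33 kΩ

1.33 kΩ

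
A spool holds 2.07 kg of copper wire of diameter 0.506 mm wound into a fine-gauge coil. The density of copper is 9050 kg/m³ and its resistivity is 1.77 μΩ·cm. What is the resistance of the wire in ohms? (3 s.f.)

ρ = 1.77 μΩ·cm = 1.77×10^-8 Ω·m
A = π(d/2)² = π(2.5300e-04 m)² = 2.0109e-07 m²
L = m/(density·A) = 2.07/(9050×2.0109e-07) = 1137 m
R = ρL/A = (1.77×10^-8)(1137)/(2.0109e-07) = 100 Ω

100 Ω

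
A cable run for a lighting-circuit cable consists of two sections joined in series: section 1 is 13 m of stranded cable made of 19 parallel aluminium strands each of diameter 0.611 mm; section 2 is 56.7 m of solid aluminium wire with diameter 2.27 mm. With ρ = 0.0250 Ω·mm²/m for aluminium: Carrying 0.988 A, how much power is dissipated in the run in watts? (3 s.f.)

0.399 W

ρ = 0.0250 Ω·mm²/m = 2.50×10^-8 Ω·m
Section 1: A_strand = π(3.0550e-04)² = 2.932e-07 m²; R₁ = ρL/(N·A_s) = (2.50×10^-8)(13)/(19×2.932e-07) = 0.05834 Ω
Section 2: A = π(d/2)² = π(1.1350e-03 m)² = 4.047e-06 m²
R₂ = (2.50×10^-8)(56.7)/(4.047e-06) = 0.3503 Ω
R = R₁ + R₂ = 0.4086 Ω
P = I²R = (0.988)² × 0.4086 = 0.399 W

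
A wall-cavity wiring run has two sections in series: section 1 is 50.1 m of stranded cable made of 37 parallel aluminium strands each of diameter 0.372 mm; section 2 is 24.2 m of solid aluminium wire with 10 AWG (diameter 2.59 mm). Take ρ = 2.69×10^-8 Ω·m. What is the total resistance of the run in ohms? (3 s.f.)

0.459 Ω

Section 1: A_strand = π(1.8600e-04)² = 1.087e-07 m²; R₁ = ρL/(N·A_s) = (2.69×10^-8)(50.1)/(37×1.087e-07) = 0.3351 Ω
Section 2: A = π(2.59/2 mm)² = π(1.2950e-03 m)² = 5.269e-06 m²
R₂ = (2.69×10^-8)(24.2)/(5.269e-06) = 0.1236 Ω
R = R₁ + R₂ = 0.459 Ω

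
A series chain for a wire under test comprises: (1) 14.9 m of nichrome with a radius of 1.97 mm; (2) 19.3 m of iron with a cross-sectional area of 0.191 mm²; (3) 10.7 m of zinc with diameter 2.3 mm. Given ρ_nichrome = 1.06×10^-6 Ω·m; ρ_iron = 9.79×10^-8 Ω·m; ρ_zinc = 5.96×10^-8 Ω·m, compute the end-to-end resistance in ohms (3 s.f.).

11.3 Ω

Seg 1: A = πr² = π(1.9700e-03 m)² = 1.219e-05 m²
R_1 = (1.06×10^-6)(14.9)/(1.219e-05) = 1.295 Ω
Seg 2: A = 0.191 mm² = 1.910e-07 m²
R_2 = (9.79×10^-8)(19.3)/(1.910e-07) = 9.893 Ω
Seg 3: A = π(d/2)² = π(1.1500e-03 m)² = 4.155e-06 m²
R_3 = (5.96×10^-8)(10.7)/(4.155e-06) = 0.1535 Ω
R_total = R_1 + R_2 + R_3 = 11.3 Ω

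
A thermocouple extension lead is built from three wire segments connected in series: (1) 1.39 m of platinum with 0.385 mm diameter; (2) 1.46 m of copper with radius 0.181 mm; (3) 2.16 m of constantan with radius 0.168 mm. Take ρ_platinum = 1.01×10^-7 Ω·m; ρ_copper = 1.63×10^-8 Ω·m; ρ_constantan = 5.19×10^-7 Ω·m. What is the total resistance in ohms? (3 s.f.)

Seg 1: A = π(d/2)² = π(1.9250e-04 m)² = 1.164e-07 m²
R_1 = (1.01×10^-7)(1.39)/(1.164e-07) = 1.206 Ω
Seg 2: A = πr² = π(1.8100e-04 m)² = 1.029e-07 m²
R_2 = (1.63×10^-8)(1.46)/(1.029e-07) = 0.2312 Ω
Seg 3: A = πr² = π(1.6800e-04 m)² = 8.867e-08 m²
R_3 = (5.19×10^-7)(2.16)/(8.867e-08) = 12.64 Ω
R_total = R_1 + R_2 + R_3 = 14.1 Ω

14.1 Ω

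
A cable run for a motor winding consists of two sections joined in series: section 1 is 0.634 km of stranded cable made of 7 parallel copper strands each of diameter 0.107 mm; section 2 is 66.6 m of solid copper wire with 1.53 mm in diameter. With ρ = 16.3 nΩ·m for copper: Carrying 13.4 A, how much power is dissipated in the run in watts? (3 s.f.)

29600 W

ρ = 16.3 nΩ·m = 1.63×10^-8 Ω·m
Section 1: A_strand = π(5.3500e-05)² = 8.992e-09 m²; R₁ = ρL/(N·A_s) = (1.63×10^-8)(634)/(7×8.992e-09) = 164.2 Ω
Section 2: A = π(d/2)² = π(7.6500e-04 m)² = 1.839e-06 m²
R₂ = (1.63×10^-8)(66.6)/(1.839e-06) = 0.5905 Ω
R = R₁ + R₂ = 164.8 Ω
P = I²R = (13.4)² × 164.8 = 29600 W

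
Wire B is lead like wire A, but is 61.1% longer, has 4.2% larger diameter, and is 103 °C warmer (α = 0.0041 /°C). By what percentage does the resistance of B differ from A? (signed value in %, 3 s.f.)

R ∝ ρL/d² with ρ ∝ (1+αΔT), so R_B/R_A = (1 + 61.1/100) × (1 + 4.2/100)⁻² × (1 + 0.0041×103)
= 1.611 × 0.921 × 1.422 = 2.11
(R_B − R_A)/R_A = 2.11 − 1 = 111%

111%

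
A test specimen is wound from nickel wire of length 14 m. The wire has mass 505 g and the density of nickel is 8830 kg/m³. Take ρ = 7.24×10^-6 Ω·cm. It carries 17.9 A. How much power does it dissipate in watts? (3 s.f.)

79.5 W

ρ = 7.24×10^-6 Ω·cm = 7.24×10^-8 Ω·m
A = m/(density·L) = 0.505/(8830×14) = 4.0851e-06 m²
R = ρL/A = (7.24×10^-8)(14)/(4.0851e-06) = 0.2481 Ω
P = I²R = (17.9)² × 0.2481 = 79.5 W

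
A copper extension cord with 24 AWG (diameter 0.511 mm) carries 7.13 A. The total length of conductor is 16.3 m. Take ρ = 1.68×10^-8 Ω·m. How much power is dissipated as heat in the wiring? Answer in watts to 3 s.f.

67.9 W

A = π(0.511/2 mm)² = π(2.5550e-04 m)² = 2.051e-07 m²
R = ρL/A = (1.68×10^-8)(16.3)/(2.051e-07) = 1.335 Ω
P = I²R = (7.13)² × 1.335 = 67.9 W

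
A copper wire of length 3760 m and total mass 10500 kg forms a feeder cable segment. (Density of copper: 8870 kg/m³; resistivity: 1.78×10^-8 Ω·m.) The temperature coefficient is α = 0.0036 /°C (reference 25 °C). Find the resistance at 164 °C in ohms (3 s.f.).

A = m/(density·L) = 10500/(8870×3760) = 3.1483e-04 m²
R = ρL/A = (1.78×10^-8)(3760)/(3.1483e-04) = 0.2126 Ω
R(164 °C) = 0.2126 × (1 + 0.0036×139) = 0.319 Ω

0.319 Ω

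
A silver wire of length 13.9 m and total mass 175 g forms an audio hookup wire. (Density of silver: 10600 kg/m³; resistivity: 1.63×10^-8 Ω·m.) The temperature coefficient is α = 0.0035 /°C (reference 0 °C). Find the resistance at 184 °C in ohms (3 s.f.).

0.314 Ω

A = m/(density·L) = 0.175/(10600×13.9) = 1.1877e-06 m²
R = ρL/A = (1.63×10^-8)(13.9)/(1.1877e-06) = 0.1908 Ω
R(184 °C) = 0.1908 × (1 + 0.0035×184) = 0.314 Ω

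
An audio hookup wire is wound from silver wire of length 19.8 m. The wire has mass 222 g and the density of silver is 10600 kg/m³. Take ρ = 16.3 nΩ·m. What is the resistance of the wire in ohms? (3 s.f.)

0.305 Ω

ρ = 16.3 nΩ·m = 1.63×10^-8 Ω·m
A = m/(density·L) = 0.222/(10600×19.8) = 1.0577e-06 m²
R = ρL/A = (1.63×10^-8)(19.8)/(1.0577e-06) = 0.305 Ω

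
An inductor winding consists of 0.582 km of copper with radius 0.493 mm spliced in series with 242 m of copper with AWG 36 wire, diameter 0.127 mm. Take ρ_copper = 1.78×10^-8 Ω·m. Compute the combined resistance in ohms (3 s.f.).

Segment 1: A = πr² = π(4.9300e-04 m)² = 7.636e-07 m²
R₁ = ρL/A = (1.78×10^-8)(582)/(7.636e-07) = 13.57 Ω
Segment 2: A = π(0.127/2 mm)² = π(6.3500e-05 m)² = 1.267e-08 m²
R₂ = (1.78×10^-8)(242)/(1.267e-08) = 340 Ω
R = R₁ + R₂ = 354 Ω

354 Ω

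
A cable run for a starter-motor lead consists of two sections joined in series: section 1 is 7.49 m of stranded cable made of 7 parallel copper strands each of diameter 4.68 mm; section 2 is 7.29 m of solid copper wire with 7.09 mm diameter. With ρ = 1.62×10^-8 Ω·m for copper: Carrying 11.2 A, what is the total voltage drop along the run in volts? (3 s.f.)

Section 1: A_strand = π(2.3400e-03)² = 1.720e-05 m²; R₁ = ρL/(N·A_s) = (1.62×10^-8)(7.49)/(7×1.720e-05) = 0.001008 Ω
Section 2: A = π(d/2)² = π(3.5450e-03 m)² = 3.948e-05 m²
R₂ = (1.62×10^-8)(7.29)/(3.948e-05) = 0.002991 Ω
R = R₁ + R₂ = 0.003999 Ω
V = IR = 11.2 × 0.003999 = 0.0448 V

0.0448 V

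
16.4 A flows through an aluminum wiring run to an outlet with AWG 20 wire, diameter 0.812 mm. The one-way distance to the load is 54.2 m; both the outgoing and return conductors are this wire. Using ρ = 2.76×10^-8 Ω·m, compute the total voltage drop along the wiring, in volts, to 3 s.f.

A = π(0.812/2 mm)² = π(4.0600e-04 m)² = 5.178e-07 m²
Total conductor length (both ways) L = 2 × 54.2 = 108.4 m
R = ρL/A = (2.76×10^-8)(108.4)/(5.178e-07) = 5.777 Ω
V = IR = 16.4 × 5.777 = 94.8 V

94.8 V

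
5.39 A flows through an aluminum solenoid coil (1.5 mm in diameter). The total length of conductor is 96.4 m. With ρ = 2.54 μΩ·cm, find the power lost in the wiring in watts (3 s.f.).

40.3 W

ρ = 2.54 μΩ·cm = 2.54×10^-8 Ω·m
A = π(d/2)² = π(7.5000e-04 m)² = 1.767e-06 m²
R = ρL/A = (2.54×10^-8)(96.4)/(1.767e-06) = 1.386 Ω
P = I²R = (5.39)² × 1.386 = 40.3 W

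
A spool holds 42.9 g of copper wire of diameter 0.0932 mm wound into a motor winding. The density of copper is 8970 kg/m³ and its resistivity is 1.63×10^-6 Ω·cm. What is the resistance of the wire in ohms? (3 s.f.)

1670 Ω

ρ = 1.63×10^-6 Ω·cm = 1.63×10^-8 Ω·m
A = π(d/2)² = π(4.6600e-05 m)² = 6.8222e-09 m²
L = m/(density·A) = 0.0429/(8970×6.8222e-09) = 701 m
R = ρL/A = (1.63×10^-8)(701)/(6.8222e-09) = 1670 Ω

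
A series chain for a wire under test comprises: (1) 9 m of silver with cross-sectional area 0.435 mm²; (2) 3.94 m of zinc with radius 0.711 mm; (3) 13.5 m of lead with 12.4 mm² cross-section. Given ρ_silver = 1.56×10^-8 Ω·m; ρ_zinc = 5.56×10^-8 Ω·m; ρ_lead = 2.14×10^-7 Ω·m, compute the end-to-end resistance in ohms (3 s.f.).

0.694 Ω

Seg 1: A = 0.435 mm² = 4.350e-07 m²
R_1 = (1.56×10^-8)(9)/(4.350e-07) = 0.3228 Ω
Seg 2: A = πr² = π(7.1100e-04 m)² = 1.588e-06 m²
R_2 = (5.56×10^-8)(3.94)/(1.588e-06) = 0.1379 Ω
Seg 3: A = 12.4 mm² = 1.240e-05 m²
R_3 = (2.14×10^-7)(13.5)/(1.240e-05) = 0.233 Ω
R_total = R_1 + R_2 + R_3 = 0.694 Ω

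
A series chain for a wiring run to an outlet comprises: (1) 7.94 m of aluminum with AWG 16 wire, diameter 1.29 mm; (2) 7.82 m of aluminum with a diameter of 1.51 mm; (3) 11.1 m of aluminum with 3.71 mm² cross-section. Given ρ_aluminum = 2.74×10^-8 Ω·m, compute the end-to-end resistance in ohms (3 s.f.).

0.368 Ω

Seg 1: A = π(1.29/2 mm)² = π(6.4500e-04 m)² = 1.307e-06 m²
R_1 = (2.74×10^-8)(7.94)/(1.307e-06) = 0.1665 Ω
Seg 2: A = π(d/2)² = π(7.5500e-04 m)² = 1.791e-06 m²
R_2 = (2.74×10^-8)(7.82)/(1.791e-06) = 0.1197 Ω
Seg 3: A = 3.71 mm² = 3.710e-06 m²
R_3 = (2.74×10^-8)(11.1)/(3.710e-06) = 0.08198 Ω
R_total = R_1 + R_2 + R_3 = 0.368 Ω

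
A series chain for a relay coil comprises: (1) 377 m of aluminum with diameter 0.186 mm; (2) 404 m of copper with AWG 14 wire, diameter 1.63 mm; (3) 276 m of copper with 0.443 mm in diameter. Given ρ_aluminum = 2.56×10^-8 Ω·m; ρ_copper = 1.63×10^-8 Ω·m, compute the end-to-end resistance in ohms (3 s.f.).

388 Ω

Seg 1: A = π(d/2)² = π(9.3000e-05 m)² = 2.717e-08 m²
R_1 = (2.56×10^-8)(377)/(2.717e-08) = 355.2 Ω
Seg 2: A = π(1.63/2 mm)² = π(8.1500e-04 m)² = 2.087e-06 m²
R_2 = (1.63×10^-8)(404)/(2.087e-06) = 3.156 Ω
Seg 3: A = π(d/2)² = π(2.2150e-04 m)² = 1.541e-07 m²
R_3 = (1.63×10^-8)(276)/(1.541e-07) = 29.19 Ω
R_total = R_1 + R_2 + R_3 = 388 Ω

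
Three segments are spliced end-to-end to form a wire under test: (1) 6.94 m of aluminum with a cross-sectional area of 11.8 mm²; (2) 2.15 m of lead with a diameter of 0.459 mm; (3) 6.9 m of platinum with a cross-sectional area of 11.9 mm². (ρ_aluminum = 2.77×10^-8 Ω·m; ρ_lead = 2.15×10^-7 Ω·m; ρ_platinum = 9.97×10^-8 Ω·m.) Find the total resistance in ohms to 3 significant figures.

Seg 1: A = 11.8 mm² = 1.180e-05 m²
R_1 = (2.77×10^-8)(6.94)/(1.180e-05) = 0.01629 Ω
Seg 2: A = π(d/2)² = π(2.2950e-04 m)² = 1.655e-07 m²
R_2 = (2.15×10^-7)(2.15)/(1.655e-07) = 2.794 Ω
Seg 3: A = 11.9 mm² = 1.190e-05 m²
R_3 = (9.97×10^-8)(6.9)/(1.190e-05) = 0.05781 Ω
R_total = R_1 + R_2 + R_3 = 2.87 Ω

2.87 Ω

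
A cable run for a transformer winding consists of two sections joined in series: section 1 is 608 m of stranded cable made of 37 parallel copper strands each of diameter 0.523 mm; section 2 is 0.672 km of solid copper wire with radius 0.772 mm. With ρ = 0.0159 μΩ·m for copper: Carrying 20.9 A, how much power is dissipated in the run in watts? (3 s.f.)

ρ = 0.0159 μΩ·m = 1.59×10^-8 Ω·m
Section 1: A_strand = π(2.6150e-04)² = 2.148e-07 m²; R₁ = ρL/(N·A_s) = (1.59×10^-8)(608)/(37×2.148e-07) = 1.216 Ω
Section 2: A = πr² = π(7.7200e-04 m)² = 1.872e-06 m²
R₂ = (1.59×10^-8)(672)/(1.872e-06) = 5.707 Ω
R = R₁ + R₂ = 6.923 Ω
P = I²R = (20.9)² × 6.923 = 3020 W

3020 W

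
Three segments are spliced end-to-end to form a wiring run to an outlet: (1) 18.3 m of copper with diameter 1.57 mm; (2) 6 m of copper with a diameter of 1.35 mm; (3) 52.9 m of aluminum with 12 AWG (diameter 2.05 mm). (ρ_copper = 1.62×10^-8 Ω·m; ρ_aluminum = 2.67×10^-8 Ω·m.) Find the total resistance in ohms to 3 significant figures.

0.649 Ω

Seg 1: A = π(d/2)² = π(7.8500e-04 m)² = 1.936e-06 m²
R_1 = (1.62×10^-8)(18.3)/(1.936e-06) = 0.1531 Ω
Seg 2: A = π(d/2)² = π(6.7500e-04 m)² = 1.431e-06 m²
R_2 = (1.62×10^-8)(6)/(1.431e-06) = 0.06791 Ω
Seg 3: A = π(2.05/2 mm)² = π(1.0250e-03 m)² = 3.301e-06 m²
R_3 = (2.67×10^-8)(52.9)/(3.301e-06) = 0.4279 Ω
R_total = R_1 + R_2 + R_3 = 0.649 Ω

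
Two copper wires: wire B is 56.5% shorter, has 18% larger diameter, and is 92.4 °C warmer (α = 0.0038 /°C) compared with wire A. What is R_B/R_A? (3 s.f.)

0.422

R ∝ ρL/d² with ρ ∝ (1+αΔT), so R_B/R_A = (1 − 56.5/100) × (1 + 18/100)⁻² × (1 + 0.0038×92.4)
= 0.435 × 0.7182 × 1.351 = 0.422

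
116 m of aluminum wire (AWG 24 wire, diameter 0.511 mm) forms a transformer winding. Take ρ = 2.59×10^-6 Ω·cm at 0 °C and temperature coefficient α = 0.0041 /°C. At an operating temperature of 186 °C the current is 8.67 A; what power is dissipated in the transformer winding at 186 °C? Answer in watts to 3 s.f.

ρ = 2.59×10^-6 Ω·cm = 2.59×10^-8 Ω·m
A = π(0.511/2 mm)² = π(2.5550e-04 m)² = 2.051e-07 m²
R₍0₎ = ρL/A = (2.59×10^-8)(116)/(2.051e-07) = 14.65 Ω
R₍186₎ = R₍0₎(1 + αΔT) = 14.65 × (1 + 0.0041×186) = 25.82 Ω
P = I²R = (8.67)² × 25.82 = 1940 W

1940 W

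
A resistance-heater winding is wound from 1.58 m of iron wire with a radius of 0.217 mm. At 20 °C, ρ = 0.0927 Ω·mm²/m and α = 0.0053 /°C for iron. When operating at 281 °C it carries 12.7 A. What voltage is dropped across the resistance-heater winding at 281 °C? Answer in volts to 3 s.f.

30.0 V

ρ = 0.0927 Ω·mm²/m = 9.27×10^-8 Ω·m
A = πr² = π(2.1700e-04 m)² = 1.479e-07 m²
R₍20₎ = ρL/A = (9.27×10^-8)(1.58)/(1.479e-07) = 0.9901 Ω
R₍281₎ = R₍20₎(1 + αΔT) = 0.9901 × (1 + 0.0053×261) = 2.36 Ω
V = IR = 12.7 × 2.36 = 30.0 V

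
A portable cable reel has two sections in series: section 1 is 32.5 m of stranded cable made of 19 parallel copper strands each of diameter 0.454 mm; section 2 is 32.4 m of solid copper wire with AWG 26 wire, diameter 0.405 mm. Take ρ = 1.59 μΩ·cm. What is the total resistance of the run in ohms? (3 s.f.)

ρ = 1.59 μΩ·cm = 1.59×10^-8 Ω·m
Section 1: A_strand = π(2.2700e-04)² = 1.619e-07 m²; R₁ = ρL/(N·A_s) = (1.59×10^-8)(32.5)/(19×1.619e-07) = 0.168 Ω
Section 2: A = π(0.405/2 mm)² = π(2.0250e-04 m)² = 1.288e-07 m²
R₂ = (1.59×10^-8)(32.4)/(1.288e-07) = 3.999 Ω
R = R₁ + R₂ = 4.17 Ω

4.17 Ω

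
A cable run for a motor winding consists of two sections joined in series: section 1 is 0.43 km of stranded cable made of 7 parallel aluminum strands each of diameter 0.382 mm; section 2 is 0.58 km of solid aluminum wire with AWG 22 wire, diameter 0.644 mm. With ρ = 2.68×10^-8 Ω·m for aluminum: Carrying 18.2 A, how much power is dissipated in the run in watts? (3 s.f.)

Section 1: A_strand = π(1.9100e-04)² = 1.146e-07 m²; R₁ = ρL/(N·A_s) = (2.68×10^-8)(430)/(7×1.146e-07) = 14.36 Ω
Section 2: A = π(0.644/2 mm)² = π(3.2200e-04 m)² = 3.257e-07 m²
R₂ = (2.68×10^-8)(580)/(3.257e-07) = 47.72 Ω
R = R₁ + R₂ = 62.08 Ω
P = I²R = (18.2)² × 62.08 = 20600 W

20600 W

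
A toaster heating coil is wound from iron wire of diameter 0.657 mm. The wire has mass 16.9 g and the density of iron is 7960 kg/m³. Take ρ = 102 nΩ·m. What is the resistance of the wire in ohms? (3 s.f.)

1.88 Ω

ρ = 102 nΩ·m = 1.02×10^-7 Ω·m
A = π(d/2)² = π(3.2850e-04 m)² = 3.3902e-07 m²
L = m/(density·A) = 0.0169/(7960×3.3902e-07) = 6.263 m
R = ρL/A = (1.02×10^-7)(6.263)/(3.3902e-07) = 1.88 Ω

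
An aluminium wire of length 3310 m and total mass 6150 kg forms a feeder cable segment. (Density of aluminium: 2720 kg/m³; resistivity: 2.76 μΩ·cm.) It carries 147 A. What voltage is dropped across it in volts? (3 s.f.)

ρ = 2.76 μΩ·cm = 2.76×10^-8 Ω·m
A = m/(density·L) = 6150/(2720×3310) = 6.8309e-04 m²
R = ρL/A = (2.76×10^-8)(3310)/(6.8309e-04) = 0.1337 Ω
V = IR = 147 × 0.1337 = 19.7 V

19.7 V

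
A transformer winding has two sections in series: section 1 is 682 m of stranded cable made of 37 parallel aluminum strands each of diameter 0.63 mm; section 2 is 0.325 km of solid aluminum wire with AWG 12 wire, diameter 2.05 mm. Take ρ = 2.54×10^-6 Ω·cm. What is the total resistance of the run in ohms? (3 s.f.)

ρ = 2.54×10^-6 Ω·cm = 2.54×10^-8 Ω·m
Section 1: A_strand = π(3.1500e-04)² = 3.117e-07 m²; R₁ = ρL/(N·A_s) = (2.54×10^-8)(682)/(37×3.117e-07) = 1.502 Ω
Section 2: A = π(2.05/2 mm)² = π(1.0250e-03 m)² = 3.301e-06 m²
R₂ = (2.54×10^-8)(325)/(3.301e-06) = 2.501 Ω
R = R₁ + R₂ = 4.00 Ω

4.00 Ω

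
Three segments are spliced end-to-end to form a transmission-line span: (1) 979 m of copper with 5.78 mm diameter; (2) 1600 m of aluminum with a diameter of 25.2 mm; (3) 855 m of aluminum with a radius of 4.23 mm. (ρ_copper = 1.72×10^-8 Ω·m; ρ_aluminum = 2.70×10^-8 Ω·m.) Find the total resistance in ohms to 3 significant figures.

1.14 Ω

Seg 1: A = π(d/2)² = π(2.8900e-03 m)² = 2.624e-05 m²
R_1 = (1.72×10^-8)(979)/(2.624e-05) = 0.6417 Ω
Seg 2: A = π(d/2)² = π(1.2600e-02 m)² = 4.988e-04 m²
R_2 = (2.70×10^-8)(1600)/(4.988e-04) = 0.08661 Ω
Seg 3: A = πr² = π(4.2300e-03 m)² = 5.621e-05 m²
R_3 = (2.70×10^-8)(855)/(5.621e-05) = 0.4107 Ω
R_total = R_1 + R_2 + R_3 = 1.14 Ω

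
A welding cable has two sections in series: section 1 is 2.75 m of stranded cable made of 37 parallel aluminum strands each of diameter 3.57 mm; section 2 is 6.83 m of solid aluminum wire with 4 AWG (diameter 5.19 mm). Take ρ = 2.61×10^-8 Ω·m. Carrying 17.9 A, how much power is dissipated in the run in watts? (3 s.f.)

2.76 W

Section 1: A_strand = π(1.7850e-03)² = 1.001e-05 m²; R₁ = ρL/(N·A_s) = (2.61×10^-8)(2.75)/(37×1.001e-05) = 1.938×10^-4 Ω
Section 2: A = π(5.19/2 mm)² = π(2.5950e-03 m)² = 2.116e-05 m²
R₂ = (2.61×10^-8)(6.83)/(2.116e-05) = 0.008426 Ω
R = R₁ + R₂ = 0.00862 Ω
P = I²R = (17.9)² × 0.00862 = 2.76 W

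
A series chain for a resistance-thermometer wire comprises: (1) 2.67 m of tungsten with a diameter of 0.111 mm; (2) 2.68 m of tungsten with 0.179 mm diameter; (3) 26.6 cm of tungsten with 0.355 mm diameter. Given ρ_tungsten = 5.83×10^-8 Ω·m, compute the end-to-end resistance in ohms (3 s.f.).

Seg 1: A = π(d/2)² = π(5.5500e-05 m)² = 9.677e-09 m²
R_1 = (5.83×10^-8)(2.67)/(9.677e-09) = 16.09 Ω
Seg 2: A = π(d/2)² = π(8.9500e-05 m)² = 2.516e-08 m²
R_2 = (5.83×10^-8)(2.68)/(2.516e-08) = 6.209 Ω
Seg 3: A = π(d/2)² = π(1.7750e-04 m)² = 9.898e-08 m²
R_3 = (5.83×10^-8)(0.266)/(9.898e-08) = 0.1567 Ω
R_total = R_1 + R_2 + R_3 = 22.5 Ω

22.5 Ω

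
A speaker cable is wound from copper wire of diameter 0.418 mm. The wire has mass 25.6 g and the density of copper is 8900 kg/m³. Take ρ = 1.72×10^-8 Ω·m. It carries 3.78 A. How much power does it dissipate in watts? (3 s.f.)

A = π(d/2)² = π(2.0900e-04 m)² = 1.3723e-07 m²
L = m/(density·A) = 0.0256/(8900×1.3723e-07) = 20.96 m
R = ρL/A = (1.72×10^-8)(20.96)/(1.3723e-07) = 2.627 Ω
P = I²R = (3.78)² × 2.627 = 37.5 W

37.5 W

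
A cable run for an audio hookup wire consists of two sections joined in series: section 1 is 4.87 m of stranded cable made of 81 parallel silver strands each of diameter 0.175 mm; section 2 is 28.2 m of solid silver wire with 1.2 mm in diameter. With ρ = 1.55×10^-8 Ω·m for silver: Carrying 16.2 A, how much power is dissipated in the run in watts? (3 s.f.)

Section 1: A_strand = π(8.7500e-05)² = 2.405e-08 m²; R₁ = ρL/(N·A_s) = (1.55×10^-8)(4.87)/(81×2.405e-08) = 0.03874 Ω
Section 2: A = π(d/2)² = π(6.0000e-04 m)² = 1.131e-06 m²
R₂ = (1.55×10^-8)(28.2)/(1.131e-06) = 0.3865 Ω
R = R₁ + R₂ = 0.4252 Ω
P = I²R = (16.2)² × 0.4252 = 112 W

112 W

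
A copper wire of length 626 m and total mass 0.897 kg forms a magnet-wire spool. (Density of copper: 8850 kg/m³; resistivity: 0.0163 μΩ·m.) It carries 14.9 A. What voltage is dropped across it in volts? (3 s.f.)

ρ = 0.0163 μΩ·m = 1.63×10^-8 Ω·m
A = m/(density·L) = 0.897/(8850×626) = 1.6191e-07 m²
R = ρL/A = (1.63×10^-8)(626)/(1.6191e-07) = 63.02 Ω
V = IR = 14.9 × 63.02 = 939 V

939 V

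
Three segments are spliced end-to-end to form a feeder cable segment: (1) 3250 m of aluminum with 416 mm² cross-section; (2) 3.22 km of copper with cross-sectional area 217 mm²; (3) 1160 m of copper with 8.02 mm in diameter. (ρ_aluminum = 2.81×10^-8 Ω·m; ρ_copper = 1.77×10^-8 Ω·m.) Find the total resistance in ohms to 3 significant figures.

Seg 1: A = 416 mm² = 4.160e-04 m²
R_1 = (2.81×10^-8)(3250)/(4.160e-04) = 0.2195 Ω
Seg 2: A = 217 mm² = 2.170e-04 m²
R_2 = (1.77×10^-8)(3220)/(2.170e-04) = 0.2626 Ω
Seg 3: A = π(d/2)² = π(4.0100e-03 m)² = 5.052e-05 m²
R_3 = (1.77×10^-8)(1160)/(5.052e-05) = 0.4064 Ω
R_total = R_1 + R_2 + R_3 = 0.889 Ω

0.889 Ω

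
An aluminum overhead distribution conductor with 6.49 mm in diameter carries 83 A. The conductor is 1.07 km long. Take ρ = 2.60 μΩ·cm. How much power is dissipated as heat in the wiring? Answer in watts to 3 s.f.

5790 W

ρ = 2.60 μΩ·cm = 2.60×10^-8 Ω·m
A = π(d/2)² = π(3.2450e-03 m)² = 3.308e-05 m²
R = ρL/A = (2.60×10^-8)(1070)/(3.308e-05) = 0.841 Ω
P = I²R = (83)² × 0.841 = 5790 W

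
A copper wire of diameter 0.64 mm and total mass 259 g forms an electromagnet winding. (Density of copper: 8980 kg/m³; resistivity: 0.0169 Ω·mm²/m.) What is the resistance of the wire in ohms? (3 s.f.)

ρ = 0.0169 Ω·mm²/m = 1.69×10^-8 Ω·m
A = π(d/2)² = π(3.2000e-04 m)² = 3.2170e-07 m²
L = m/(density·A) = 0.259/(8980×3.2170e-07) = 89.65 m
R = ρL/A = (1.69×10^-8)(89.65)/(3.2170e-07) = 4.71 Ω

4.71 Ω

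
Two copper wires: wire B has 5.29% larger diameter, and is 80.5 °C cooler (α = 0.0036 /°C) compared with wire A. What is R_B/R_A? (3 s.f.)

R ∝ ρL/d² with ρ ∝ (1+αΔT), so R_B/R_A = (1 + 5.29/100)⁻² × (1 − 0.0036×80.5)
= 0.902 × 0.7102 = 0.641

0.641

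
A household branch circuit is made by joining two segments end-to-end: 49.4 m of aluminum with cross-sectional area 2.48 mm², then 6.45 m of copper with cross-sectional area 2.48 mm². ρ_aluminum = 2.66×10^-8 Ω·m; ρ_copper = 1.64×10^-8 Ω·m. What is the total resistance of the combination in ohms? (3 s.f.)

Segment 1: A = 2.48 mm² = 2.480e-06 m²
R₁ = ρL/A = (2.66×10^-8)(49.4)/(2.480e-06) = 0.5299 Ω
R₂ = (1.64×10^-8)(6.45)/(2.480e-06) = 0.04265 Ω
R = R₁ + R₂ = 0.573 Ω

0.573 Ω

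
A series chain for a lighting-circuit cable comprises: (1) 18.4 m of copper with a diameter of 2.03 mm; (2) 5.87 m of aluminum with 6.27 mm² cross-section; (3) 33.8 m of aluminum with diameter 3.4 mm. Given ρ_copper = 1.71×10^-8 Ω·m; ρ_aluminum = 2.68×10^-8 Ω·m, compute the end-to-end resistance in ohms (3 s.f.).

Seg 1: A = π(d/2)² = π(1.0150e-03 m)² = 3.237e-06 m²
R_1 = (1.71×10^-8)(18.4)/(3.237e-06) = 0.09721 Ω
Seg 2: A = 6.27 mm² = 6.270e-06 m²
R_2 = (2.68×10^-8)(5.87)/(6.270e-06) = 0.02509 Ω
Seg 3: A = π(d/2)² = π(1.7000e-03 m)² = 9.079e-06 m²
R_3 = (2.68×10^-8)(33.8)/(9.079e-06) = 0.09977 Ω
R_total = R_1 + R_2 + R_3 = 0.222 Ω

0.222 Ω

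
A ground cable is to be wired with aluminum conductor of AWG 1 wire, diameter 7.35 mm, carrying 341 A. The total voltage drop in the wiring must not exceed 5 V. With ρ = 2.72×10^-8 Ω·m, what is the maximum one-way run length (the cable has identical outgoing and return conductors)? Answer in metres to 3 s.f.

11.4 m

A = π(7.35/2 mm)² = π(3.6750e-03 m)² = 4.243e-05 m²
L_max = V_max·A/(2·ρI) = (5)(4.243e-05)/(2×2.72×10^-8×341) = 11.4 m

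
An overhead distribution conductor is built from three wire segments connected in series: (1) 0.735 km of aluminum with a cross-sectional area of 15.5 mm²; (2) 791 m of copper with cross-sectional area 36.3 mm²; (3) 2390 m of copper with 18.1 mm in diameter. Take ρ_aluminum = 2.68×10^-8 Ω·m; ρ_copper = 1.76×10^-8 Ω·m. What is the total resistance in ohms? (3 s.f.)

Seg 1: A = 15.5 mm² = 1.550e-05 m²
R_1 = (2.68×10^-8)(735)/(1.550e-05) = 1.271 Ω
Seg 2: A = 36.3 mm² = 3.630e-05 m²
R_2 = (1.76×10^-8)(791)/(3.630e-05) = 0.3835 Ω
Seg 3: A = π(d/2)² = π(9.0500e-03 m)² = 2.573e-04 m²
R_3 = (1.76×10^-8)(2390)/(2.573e-04) = 0.1635 Ω
R_total = R_1 + R_2 + R_3 = 1.82 Ω

1.82 Ω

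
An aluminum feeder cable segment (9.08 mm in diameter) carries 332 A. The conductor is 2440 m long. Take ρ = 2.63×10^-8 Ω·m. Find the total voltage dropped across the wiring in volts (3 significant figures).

329 V

A = π(d/2)² = π(4.5400e-03 m)² = 6.475e-05 m²
R = ρL/A = (2.63×10^-8)(2440)/(6.475e-05) = 0.991 Ω
V = IR = 332 × 0.991 = 329 V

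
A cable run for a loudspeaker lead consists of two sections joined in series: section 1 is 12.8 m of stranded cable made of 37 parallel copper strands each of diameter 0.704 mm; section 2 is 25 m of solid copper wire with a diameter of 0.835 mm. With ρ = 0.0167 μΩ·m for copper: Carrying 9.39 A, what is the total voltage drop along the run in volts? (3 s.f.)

7.30 V

ρ = 0.0167 μΩ·m = 1.67×10^-8 Ω·m
Section 1: A_strand = π(3.5200e-04)² = 3.893e-07 m²; R₁ = ρL/(N·A_s) = (1.67×10^-8)(12.8)/(37×3.893e-07) = 0.01484 Ω
Section 2: A = π(d/2)² = π(4.1750e-04 m)² = 5.476e-07 m²
R₂ = (1.67×10^-8)(25)/(5.476e-07) = 0.7624 Ω
R = R₁ + R₂ = 0.7773 Ω
V = IR = 9.39 × 0.7773 = 7.30 V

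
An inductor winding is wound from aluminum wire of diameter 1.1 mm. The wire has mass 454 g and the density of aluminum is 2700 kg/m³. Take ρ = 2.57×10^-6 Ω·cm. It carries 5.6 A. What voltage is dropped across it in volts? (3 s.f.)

26.8 V

ρ = 2.57×10^-6 Ω·cm = 2.57×10^-8 Ω·m
A = π(d/2)² = π(5.5000e-04 m)² = 9.5033e-07 m²
L = m/(density·A) = 0.454/(2700×9.5033e-07) = 176.9 m
R = ρL/A = (2.57×10^-8)(176.9)/(9.5033e-07) = 4.785 Ω
V = IR = 5.6 × 4.785 = 26.8 V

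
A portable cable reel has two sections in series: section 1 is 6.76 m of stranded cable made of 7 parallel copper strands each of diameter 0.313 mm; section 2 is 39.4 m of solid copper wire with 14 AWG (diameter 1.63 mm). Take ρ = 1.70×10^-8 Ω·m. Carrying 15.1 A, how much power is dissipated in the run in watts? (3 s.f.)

122 W

Section 1: A_strand = π(1.5650e-04)² = 7.694e-08 m²; R₁ = ρL/(N·A_s) = (1.70×10^-8)(6.76)/(7×7.694e-08) = 0.2134 Ω
Section 2: A = π(1.63/2 mm)² = π(8.1500e-04 m)² = 2.087e-06 m²
R₂ = (1.70×10^-8)(39.4)/(2.087e-06) = 0.321 Ω
R = R₁ + R₂ = 0.5343 Ω
P = I²R = (15.1)² × 0.5343 = 122 W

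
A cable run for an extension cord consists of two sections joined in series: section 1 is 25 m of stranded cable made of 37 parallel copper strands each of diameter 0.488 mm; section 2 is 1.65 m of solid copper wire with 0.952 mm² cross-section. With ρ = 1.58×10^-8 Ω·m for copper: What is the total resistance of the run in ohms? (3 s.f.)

0.0845 Ω

Section 1: A_strand = π(2.4400e-04)² = 1.870e-07 m²; R₁ = ρL/(N·A_s) = (1.58×10^-8)(25)/(37×1.870e-07) = 0.05708 Ω
Section 2: A = 0.952 mm² = 9.520e-07 m²
R₂ = (1.58×10^-8)(1.65)/(9.520e-07) = 0.02738 Ω
R = R₁ + R₂ = 0.0845 Ω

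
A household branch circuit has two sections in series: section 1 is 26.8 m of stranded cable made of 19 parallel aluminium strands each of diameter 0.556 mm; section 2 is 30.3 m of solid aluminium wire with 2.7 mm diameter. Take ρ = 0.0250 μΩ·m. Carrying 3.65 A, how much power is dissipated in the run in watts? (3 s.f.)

ρ = 0.0250 μΩ·m = 2.50×10^-8 Ω·m
Section 1: A_strand = π(2.7800e-04)² = 2.428e-07 m²; R₁ = ρL/(N·A_s) = (2.50×10^-8)(26.8)/(19×2.428e-07) = 0.1452 Ω
Section 2: A = π(d/2)² = π(1.3500e-03 m)² = 5.726e-06 m²
R₂ = (2.50×10^-8)(30.3)/(5.726e-06) = 0.1323 Ω
R = R₁ + R₂ = 0.2775 Ω
P = I²R = (3.65)² × 0.2775 = 3.70 W

3.70 W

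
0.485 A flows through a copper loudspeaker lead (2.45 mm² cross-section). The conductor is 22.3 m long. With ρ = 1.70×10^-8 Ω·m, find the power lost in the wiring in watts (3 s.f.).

0.0364 W

A = 2.45 mm² = 2.450e-06 m²
R = ρL/A = (1.70×10^-8)(22.3)/(2.450e-06) = 0.1547 Ω
P = I²R = (0.485)² × 0.1547 = 0.0364 W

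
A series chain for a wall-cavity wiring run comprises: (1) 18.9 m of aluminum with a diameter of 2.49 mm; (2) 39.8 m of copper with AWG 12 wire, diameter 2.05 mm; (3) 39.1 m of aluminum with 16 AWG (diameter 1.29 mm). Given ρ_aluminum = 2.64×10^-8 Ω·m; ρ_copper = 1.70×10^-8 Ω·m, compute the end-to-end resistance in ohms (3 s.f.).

1.10 Ω

Seg 1: A = π(d/2)² = π(1.2450e-03 m)² = 4.870e-06 m²
R_1 = (2.64×10^-8)(18.9)/(4.870e-06) = 0.1025 Ω
Seg 2: A = π(2.05/2 mm)² = π(1.0250e-03 m)² = 3.301e-06 m²
R_2 = (1.70×10^-8)(39.8)/(3.301e-06) = 0.205 Ω
Seg 3: A = π(1.29/2 mm)² = π(6.4500e-04 m)² = 1.307e-06 m²
R_3 = (2.64×10^-8)(39.1)/(1.307e-06) = 0.7898 Ω
R_total = R_1 + R_2 + R_3 = 1.10 Ω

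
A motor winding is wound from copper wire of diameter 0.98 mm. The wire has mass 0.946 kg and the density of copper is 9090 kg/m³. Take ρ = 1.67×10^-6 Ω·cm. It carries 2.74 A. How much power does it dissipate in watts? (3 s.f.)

ρ = 1.67×10^-6 Ω·cm = 1.67×10^-8 Ω·m
A = π(d/2)² = π(4.9000e-04 m)² = 7.5430e-07 m²
L = m/(density·A) = 0.946/(9090×7.5430e-07) = 138 m
R = ρL/A = (1.67×10^-8)(138)/(7.5430e-07) = 3.055 Ω
P = I²R = (2.74)² × 3.055 = 22.9 W

22.9 W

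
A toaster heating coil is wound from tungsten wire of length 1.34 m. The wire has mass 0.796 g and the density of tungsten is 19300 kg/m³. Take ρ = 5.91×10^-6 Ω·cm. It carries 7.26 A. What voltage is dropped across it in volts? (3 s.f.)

ρ = 5.91×10^-6 Ω·cm = 5.91×10^-8 Ω·m
A = m/(density·L) = 7.960×10^-4/(19300×1.34) = 3.0779e-08 m²
R = ρL/A = (5.91×10^-8)(1.34)/(3.0779e-08) = 2.573 Ω
V = IR = 7.26 × 2.573 = 18.7 V

18.7 V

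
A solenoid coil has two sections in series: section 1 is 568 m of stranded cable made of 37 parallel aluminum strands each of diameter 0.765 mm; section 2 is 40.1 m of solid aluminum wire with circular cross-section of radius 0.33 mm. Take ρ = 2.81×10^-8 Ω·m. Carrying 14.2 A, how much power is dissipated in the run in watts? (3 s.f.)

Section 1: A_strand = π(3.8250e-04)² = 4.596e-07 m²; R₁ = ρL/(N·A_s) = (2.81×10^-8)(568)/(37×4.596e-07) = 0.9385 Ω
Section 2: A = πr² = π(3.3000e-04 m)² = 3.421e-07 m²
R₂ = (2.81×10^-8)(40.1)/(3.421e-07) = 3.294 Ω
R = R₁ + R₂ = 4.232 Ω
P = I²R = (14.2)² × 4.232 = 853 W

853 W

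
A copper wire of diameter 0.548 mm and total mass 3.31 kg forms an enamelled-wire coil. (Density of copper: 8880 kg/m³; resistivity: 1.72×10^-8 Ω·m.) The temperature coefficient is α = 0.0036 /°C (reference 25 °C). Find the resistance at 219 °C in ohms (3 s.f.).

196 Ω

A = π(d/2)² = π(2.7400e-04 m)² = 2.3586e-07 m²
L = m/(density·A) = 3.31/(8880×2.3586e-07) = 1580 m
R = ρL/A = (1.72×10^-8)(1580)/(2.3586e-07) = 115.3 Ω
R(219 °C) = 115.3 × (1 + 0.0036×194) = 196 Ω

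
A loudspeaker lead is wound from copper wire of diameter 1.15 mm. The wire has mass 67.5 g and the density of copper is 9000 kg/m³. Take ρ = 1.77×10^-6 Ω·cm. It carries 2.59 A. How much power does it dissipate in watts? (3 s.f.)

0.825 W

ρ = 1.77×10^-6 Ω·cm = 1.77×10^-8 Ω·m
A = π(d/2)² = π(5.7500e-04 m)² = 1.0387e-06 m²
L = m/(density·A) = 0.0675/(9000×1.0387e-06) = 7.221 m
R = ρL/A = (1.77×10^-8)(7.221)/(1.0387e-06) = 0.123 Ω
P = I²R = (2.59)² × 0.123 = 0.825 W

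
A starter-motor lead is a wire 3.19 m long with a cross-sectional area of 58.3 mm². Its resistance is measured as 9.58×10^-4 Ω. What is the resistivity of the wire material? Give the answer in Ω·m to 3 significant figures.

A = 58.3 mm² = 5.830e-05 m²
ρ = RA/L = (9.58×10^-4)(5.830e-05)/(3.19) = 1.75×10^-8 Ω·m

1.75×10^-8 Ω·m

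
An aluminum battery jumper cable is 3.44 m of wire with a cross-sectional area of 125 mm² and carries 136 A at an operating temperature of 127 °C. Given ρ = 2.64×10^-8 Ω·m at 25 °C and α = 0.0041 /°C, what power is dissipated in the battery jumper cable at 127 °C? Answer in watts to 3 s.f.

A = 125 mm² = 1.250e-04 m²
R₍25₎ = ρL/A = (2.64×10^-8)(3.44)/(1.250e-04) = 7.265×10^-4 Ω
R₍127₎ = R₍25₎(1 + αΔT) = 7.265×10^-4 × (1 + 0.0041×102) = 0.00103 Ω
P = I²R = (136)² × 0.00103 = 19.1 W

19.1 W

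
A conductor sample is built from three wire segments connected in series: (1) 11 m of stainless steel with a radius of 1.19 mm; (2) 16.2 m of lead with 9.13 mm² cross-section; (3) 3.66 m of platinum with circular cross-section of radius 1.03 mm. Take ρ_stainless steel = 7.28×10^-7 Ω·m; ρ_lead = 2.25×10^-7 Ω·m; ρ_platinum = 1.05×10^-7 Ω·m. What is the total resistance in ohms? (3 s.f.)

2.31 Ω

Seg 1: A = πr² = π(1.1900e-03 m)² = 4.449e-06 m²
R_1 = (7.28×10^-7)(11)/(4.449e-06) = 1.8 Ω
Seg 2: A = 9.13 mm² = 9.130e-06 m²
R_2 = (2.25×10^-7)(16.2)/(9.130e-06) = 0.3992 Ω
Seg 3: A = πr² = π(1.0300e-03 m)² = 3.333e-06 m²
R_3 = (1.05×10^-7)(3.66)/(3.333e-06) = 0.1153 Ω
R_total = R_1 + R_2 + R_3 = 2.31 Ω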